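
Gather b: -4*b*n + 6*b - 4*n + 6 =b*(6 - 4*n) - 4*n + 6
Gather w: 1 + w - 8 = w - 7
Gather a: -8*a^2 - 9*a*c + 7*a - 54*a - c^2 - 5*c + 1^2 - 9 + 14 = -8*a^2 + a*(-9*c - 47) - c^2 - 5*c + 6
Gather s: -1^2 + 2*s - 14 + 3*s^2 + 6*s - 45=3*s^2 + 8*s - 60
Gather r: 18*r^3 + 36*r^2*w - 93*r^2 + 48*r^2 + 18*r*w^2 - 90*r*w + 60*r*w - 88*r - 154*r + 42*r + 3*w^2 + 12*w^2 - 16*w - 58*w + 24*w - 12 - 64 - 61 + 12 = 18*r^3 + r^2*(36*w - 45) + r*(18*w^2 - 30*w - 200) + 15*w^2 - 50*w - 125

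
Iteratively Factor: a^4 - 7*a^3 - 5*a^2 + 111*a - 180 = (a + 4)*(a^3 - 11*a^2 + 39*a - 45) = (a - 3)*(a + 4)*(a^2 - 8*a + 15) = (a - 5)*(a - 3)*(a + 4)*(a - 3)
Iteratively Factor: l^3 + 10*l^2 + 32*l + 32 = (l + 4)*(l^2 + 6*l + 8) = (l + 2)*(l + 4)*(l + 4)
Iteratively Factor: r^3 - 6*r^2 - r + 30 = (r - 5)*(r^2 - r - 6) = (r - 5)*(r + 2)*(r - 3)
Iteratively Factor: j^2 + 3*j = (j + 3)*(j)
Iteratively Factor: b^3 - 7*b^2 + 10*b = (b)*(b^2 - 7*b + 10) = b*(b - 5)*(b - 2)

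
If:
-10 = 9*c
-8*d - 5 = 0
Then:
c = -10/9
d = -5/8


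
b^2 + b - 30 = (b - 5)*(b + 6)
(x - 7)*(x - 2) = x^2 - 9*x + 14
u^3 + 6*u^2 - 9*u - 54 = (u - 3)*(u + 3)*(u + 6)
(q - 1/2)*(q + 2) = q^2 + 3*q/2 - 1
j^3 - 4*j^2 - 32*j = j*(j - 8)*(j + 4)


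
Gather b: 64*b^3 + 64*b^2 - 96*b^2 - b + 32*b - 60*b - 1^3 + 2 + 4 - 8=64*b^3 - 32*b^2 - 29*b - 3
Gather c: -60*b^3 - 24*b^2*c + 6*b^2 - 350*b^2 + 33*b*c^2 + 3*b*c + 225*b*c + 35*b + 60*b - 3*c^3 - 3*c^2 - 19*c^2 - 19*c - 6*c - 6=-60*b^3 - 344*b^2 + 95*b - 3*c^3 + c^2*(33*b - 22) + c*(-24*b^2 + 228*b - 25) - 6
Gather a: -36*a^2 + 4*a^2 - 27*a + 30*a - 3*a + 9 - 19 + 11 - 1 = -32*a^2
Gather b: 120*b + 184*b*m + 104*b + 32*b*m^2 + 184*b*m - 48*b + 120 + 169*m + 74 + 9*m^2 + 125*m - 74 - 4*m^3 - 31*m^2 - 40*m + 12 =b*(32*m^2 + 368*m + 176) - 4*m^3 - 22*m^2 + 254*m + 132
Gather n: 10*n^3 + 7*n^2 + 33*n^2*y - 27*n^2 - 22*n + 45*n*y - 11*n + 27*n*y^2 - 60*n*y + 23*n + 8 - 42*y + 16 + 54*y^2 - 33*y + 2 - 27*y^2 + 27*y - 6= 10*n^3 + n^2*(33*y - 20) + n*(27*y^2 - 15*y - 10) + 27*y^2 - 48*y + 20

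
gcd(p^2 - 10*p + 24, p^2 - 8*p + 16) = p - 4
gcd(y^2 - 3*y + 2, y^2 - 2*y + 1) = y - 1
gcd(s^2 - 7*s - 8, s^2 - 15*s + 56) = s - 8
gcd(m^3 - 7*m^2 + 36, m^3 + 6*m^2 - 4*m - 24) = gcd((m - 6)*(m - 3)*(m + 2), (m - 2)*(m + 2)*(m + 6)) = m + 2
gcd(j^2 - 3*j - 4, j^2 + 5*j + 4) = j + 1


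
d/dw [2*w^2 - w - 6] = 4*w - 1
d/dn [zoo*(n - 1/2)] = zoo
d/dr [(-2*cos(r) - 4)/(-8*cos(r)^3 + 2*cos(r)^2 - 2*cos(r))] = (31*sin(r)/2 + 23*sin(3*r)/2 + 2*sin(4*r))/((cos(2*r) + 1)*(cos(r) - 2*cos(2*r) - 3)^2)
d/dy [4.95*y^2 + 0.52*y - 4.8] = 9.9*y + 0.52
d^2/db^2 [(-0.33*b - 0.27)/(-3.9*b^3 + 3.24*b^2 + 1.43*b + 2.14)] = (30.1158*b^5 + 24.26112*b^4 - 43.978284*b^3 + 41.021532*b^2 + 7.297776*b - 4.65963)/(59.319*b^9 - 147.8412*b^8 + 57.57102*b^7 - 23.243544*b^6 + 141.136866*b^5 - 15.66234*b^4 - 8.833175*b^3 - 57.64197*b^2 - 19.646484*b - 9.800344)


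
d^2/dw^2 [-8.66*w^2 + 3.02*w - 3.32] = -17.3200000000000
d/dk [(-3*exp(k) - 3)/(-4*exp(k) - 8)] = 3*exp(k)/(4*(exp(k) + 2)^2)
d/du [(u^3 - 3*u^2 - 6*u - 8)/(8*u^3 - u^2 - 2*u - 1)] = (23*u^4 + 92*u^3 + 189*u^2 - 10*u - 10)/(64*u^6 - 16*u^5 - 31*u^4 - 12*u^3 + 6*u^2 + 4*u + 1)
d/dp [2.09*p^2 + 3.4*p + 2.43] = 4.18*p + 3.4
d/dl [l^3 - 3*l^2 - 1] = 3*l*(l - 2)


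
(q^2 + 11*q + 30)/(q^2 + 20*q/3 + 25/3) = 3*(q + 6)/(3*q + 5)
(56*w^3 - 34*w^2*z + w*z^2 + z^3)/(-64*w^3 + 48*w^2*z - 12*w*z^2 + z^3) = (-14*w^2 + 5*w*z + z^2)/(16*w^2 - 8*w*z + z^2)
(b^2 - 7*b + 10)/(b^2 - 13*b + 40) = (b - 2)/(b - 8)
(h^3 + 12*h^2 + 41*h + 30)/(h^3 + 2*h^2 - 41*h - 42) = (h^2 + 11*h + 30)/(h^2 + h - 42)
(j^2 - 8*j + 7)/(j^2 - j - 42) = (j - 1)/(j + 6)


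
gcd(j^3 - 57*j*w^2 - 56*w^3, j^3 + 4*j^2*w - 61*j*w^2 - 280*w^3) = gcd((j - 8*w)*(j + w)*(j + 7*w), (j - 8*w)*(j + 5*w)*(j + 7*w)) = -j^2 + j*w + 56*w^2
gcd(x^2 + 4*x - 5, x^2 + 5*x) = x + 5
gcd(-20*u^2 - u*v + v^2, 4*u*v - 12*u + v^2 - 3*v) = 4*u + v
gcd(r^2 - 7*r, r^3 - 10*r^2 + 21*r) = r^2 - 7*r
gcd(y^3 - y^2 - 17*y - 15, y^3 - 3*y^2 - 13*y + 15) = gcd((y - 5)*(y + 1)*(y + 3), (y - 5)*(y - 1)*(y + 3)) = y^2 - 2*y - 15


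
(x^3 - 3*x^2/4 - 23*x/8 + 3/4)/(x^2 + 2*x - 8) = (8*x^2 + 10*x - 3)/(8*(x + 4))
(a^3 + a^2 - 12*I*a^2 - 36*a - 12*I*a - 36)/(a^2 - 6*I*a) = a + 1 - 6*I - 6*I/a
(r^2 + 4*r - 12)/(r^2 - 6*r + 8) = (r + 6)/(r - 4)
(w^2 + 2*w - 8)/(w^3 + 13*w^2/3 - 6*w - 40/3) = 3*(w + 4)/(3*w^2 + 19*w + 20)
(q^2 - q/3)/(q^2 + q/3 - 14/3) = q*(3*q - 1)/(3*q^2 + q - 14)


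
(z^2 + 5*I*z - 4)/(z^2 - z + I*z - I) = (z + 4*I)/(z - 1)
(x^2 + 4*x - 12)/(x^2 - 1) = (x^2 + 4*x - 12)/(x^2 - 1)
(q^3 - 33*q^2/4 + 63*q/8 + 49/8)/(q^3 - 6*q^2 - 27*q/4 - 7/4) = (4*q - 7)/(2*(2*q + 1))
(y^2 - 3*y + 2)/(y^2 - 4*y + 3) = (y - 2)/(y - 3)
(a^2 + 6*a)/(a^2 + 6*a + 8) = a*(a + 6)/(a^2 + 6*a + 8)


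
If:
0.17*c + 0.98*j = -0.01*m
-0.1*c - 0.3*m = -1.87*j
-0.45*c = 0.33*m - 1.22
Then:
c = 110.00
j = -17.59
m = -146.31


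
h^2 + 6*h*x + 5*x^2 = (h + x)*(h + 5*x)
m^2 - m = m*(m - 1)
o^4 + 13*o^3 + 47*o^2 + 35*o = o*(o + 1)*(o + 5)*(o + 7)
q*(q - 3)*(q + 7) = q^3 + 4*q^2 - 21*q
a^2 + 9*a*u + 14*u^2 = (a + 2*u)*(a + 7*u)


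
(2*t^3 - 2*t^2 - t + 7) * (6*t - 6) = 12*t^4 - 24*t^3 + 6*t^2 + 48*t - 42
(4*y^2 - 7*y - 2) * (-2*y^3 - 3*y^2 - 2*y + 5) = -8*y^5 + 2*y^4 + 17*y^3 + 40*y^2 - 31*y - 10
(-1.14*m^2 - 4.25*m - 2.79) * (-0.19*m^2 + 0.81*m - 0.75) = 0.2166*m^4 - 0.1159*m^3 - 2.0574*m^2 + 0.9276*m + 2.0925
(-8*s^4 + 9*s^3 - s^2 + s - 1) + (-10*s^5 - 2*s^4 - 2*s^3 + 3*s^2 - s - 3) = -10*s^5 - 10*s^4 + 7*s^3 + 2*s^2 - 4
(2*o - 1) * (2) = 4*o - 2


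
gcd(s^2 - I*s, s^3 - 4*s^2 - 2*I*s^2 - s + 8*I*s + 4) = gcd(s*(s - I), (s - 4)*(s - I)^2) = s - I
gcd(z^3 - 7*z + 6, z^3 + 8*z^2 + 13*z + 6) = 1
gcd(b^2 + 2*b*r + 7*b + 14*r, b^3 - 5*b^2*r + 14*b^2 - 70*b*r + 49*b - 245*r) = b + 7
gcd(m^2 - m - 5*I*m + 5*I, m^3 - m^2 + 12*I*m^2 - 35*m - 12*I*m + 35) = m - 1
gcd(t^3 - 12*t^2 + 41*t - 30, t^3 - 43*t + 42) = t^2 - 7*t + 6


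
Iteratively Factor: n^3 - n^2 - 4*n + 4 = (n + 2)*(n^2 - 3*n + 2) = (n - 2)*(n + 2)*(n - 1)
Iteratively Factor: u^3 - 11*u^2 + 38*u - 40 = (u - 2)*(u^2 - 9*u + 20) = (u - 4)*(u - 2)*(u - 5)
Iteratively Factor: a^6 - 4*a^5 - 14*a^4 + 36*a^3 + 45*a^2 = (a)*(a^5 - 4*a^4 - 14*a^3 + 36*a^2 + 45*a) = a*(a + 3)*(a^4 - 7*a^3 + 7*a^2 + 15*a) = a*(a - 5)*(a + 3)*(a^3 - 2*a^2 - 3*a) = a*(a - 5)*(a + 1)*(a + 3)*(a^2 - 3*a) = a*(a - 5)*(a - 3)*(a + 1)*(a + 3)*(a)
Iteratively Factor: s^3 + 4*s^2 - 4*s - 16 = (s - 2)*(s^2 + 6*s + 8) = (s - 2)*(s + 4)*(s + 2)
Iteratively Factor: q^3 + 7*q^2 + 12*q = (q)*(q^2 + 7*q + 12) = q*(q + 4)*(q + 3)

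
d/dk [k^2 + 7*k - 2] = 2*k + 7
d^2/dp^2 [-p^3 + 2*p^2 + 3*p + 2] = 4 - 6*p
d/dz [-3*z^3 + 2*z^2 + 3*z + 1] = -9*z^2 + 4*z + 3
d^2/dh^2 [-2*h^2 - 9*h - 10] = -4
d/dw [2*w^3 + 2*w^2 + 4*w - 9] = 6*w^2 + 4*w + 4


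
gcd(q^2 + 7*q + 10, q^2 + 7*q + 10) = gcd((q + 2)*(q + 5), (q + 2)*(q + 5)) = q^2 + 7*q + 10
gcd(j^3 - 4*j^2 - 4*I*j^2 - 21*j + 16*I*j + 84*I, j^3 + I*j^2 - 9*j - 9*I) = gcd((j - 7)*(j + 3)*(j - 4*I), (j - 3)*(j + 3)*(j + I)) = j + 3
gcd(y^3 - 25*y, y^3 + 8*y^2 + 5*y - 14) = 1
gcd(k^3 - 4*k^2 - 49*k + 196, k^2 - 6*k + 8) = k - 4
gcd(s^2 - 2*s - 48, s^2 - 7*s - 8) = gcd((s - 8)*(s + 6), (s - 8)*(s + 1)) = s - 8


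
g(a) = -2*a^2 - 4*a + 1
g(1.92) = -14.05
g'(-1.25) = 1.00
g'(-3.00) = 8.00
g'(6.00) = -28.00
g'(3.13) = -16.52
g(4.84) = -65.21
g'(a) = -4*a - 4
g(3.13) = -31.11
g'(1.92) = -11.68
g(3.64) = -40.06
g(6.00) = -95.00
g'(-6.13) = 20.52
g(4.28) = -52.76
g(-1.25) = 2.88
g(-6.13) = -49.63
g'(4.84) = -23.36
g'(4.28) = -21.12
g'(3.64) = -18.56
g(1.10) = -5.82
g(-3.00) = -5.00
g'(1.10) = -8.40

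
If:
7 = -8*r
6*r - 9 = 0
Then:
No Solution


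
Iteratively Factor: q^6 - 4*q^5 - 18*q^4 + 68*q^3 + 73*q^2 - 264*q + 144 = (q - 4)*(q^5 - 18*q^3 - 4*q^2 + 57*q - 36) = (q - 4)*(q + 3)*(q^4 - 3*q^3 - 9*q^2 + 23*q - 12) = (q - 4)*(q + 3)^2*(q^3 - 6*q^2 + 9*q - 4) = (q - 4)*(q - 1)*(q + 3)^2*(q^2 - 5*q + 4) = (q - 4)*(q - 1)^2*(q + 3)^2*(q - 4)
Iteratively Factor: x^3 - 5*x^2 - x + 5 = (x - 5)*(x^2 - 1) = (x - 5)*(x + 1)*(x - 1)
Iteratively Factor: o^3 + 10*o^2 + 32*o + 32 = (o + 2)*(o^2 + 8*o + 16) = (o + 2)*(o + 4)*(o + 4)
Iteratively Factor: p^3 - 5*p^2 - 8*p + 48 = (p - 4)*(p^2 - p - 12) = (p - 4)^2*(p + 3)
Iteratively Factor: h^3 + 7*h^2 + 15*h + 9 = (h + 3)*(h^2 + 4*h + 3) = (h + 3)^2*(h + 1)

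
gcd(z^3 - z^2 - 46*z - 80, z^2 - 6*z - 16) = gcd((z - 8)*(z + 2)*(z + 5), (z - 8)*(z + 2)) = z^2 - 6*z - 16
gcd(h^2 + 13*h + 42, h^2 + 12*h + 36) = h + 6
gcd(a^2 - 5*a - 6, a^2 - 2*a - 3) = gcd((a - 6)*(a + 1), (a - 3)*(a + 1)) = a + 1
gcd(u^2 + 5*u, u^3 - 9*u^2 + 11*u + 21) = 1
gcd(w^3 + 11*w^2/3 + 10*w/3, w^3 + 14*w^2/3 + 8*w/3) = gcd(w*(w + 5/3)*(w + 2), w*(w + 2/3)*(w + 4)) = w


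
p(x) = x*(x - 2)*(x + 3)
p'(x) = x*(x - 2) + x*(x + 3) + (x - 2)*(x + 3) = 3*x^2 + 2*x - 6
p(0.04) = -0.24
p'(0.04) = -5.92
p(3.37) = 29.41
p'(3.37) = 34.81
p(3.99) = 55.50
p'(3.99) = 49.74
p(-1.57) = 8.02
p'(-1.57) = -1.75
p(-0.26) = 1.61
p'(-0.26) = -6.32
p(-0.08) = 0.49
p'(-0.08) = -6.14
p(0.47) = -2.50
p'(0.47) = -4.40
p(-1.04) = 6.20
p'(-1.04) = -4.84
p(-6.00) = -144.00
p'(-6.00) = 90.00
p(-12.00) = -1512.00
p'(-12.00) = 402.00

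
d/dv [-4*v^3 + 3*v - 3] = 3 - 12*v^2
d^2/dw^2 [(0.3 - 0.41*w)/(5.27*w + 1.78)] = 24.355832/(5.27*w + 1.78)^3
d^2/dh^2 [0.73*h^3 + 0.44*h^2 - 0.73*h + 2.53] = 4.38*h + 0.88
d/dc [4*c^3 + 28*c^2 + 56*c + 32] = 12*c^2 + 56*c + 56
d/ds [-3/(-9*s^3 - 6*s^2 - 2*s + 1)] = 3*(-27*s^2 - 12*s - 2)/(9*s^3 + 6*s^2 + 2*s - 1)^2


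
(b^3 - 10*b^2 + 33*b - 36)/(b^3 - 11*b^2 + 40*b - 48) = (b - 3)/(b - 4)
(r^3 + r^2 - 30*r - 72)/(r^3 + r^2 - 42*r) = (r^2 + 7*r + 12)/(r*(r + 7))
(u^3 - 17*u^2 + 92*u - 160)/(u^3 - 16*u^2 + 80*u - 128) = (u - 5)/(u - 4)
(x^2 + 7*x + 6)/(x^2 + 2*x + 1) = (x + 6)/(x + 1)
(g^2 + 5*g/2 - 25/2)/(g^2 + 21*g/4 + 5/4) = 2*(2*g - 5)/(4*g + 1)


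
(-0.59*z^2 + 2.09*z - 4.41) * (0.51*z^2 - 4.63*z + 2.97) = -0.3009*z^4 + 3.7976*z^3 - 13.6781*z^2 + 26.6256*z - 13.0977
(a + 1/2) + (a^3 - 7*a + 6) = a^3 - 6*a + 13/2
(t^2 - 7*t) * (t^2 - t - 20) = t^4 - 8*t^3 - 13*t^2 + 140*t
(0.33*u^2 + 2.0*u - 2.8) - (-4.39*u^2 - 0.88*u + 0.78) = 4.72*u^2 + 2.88*u - 3.58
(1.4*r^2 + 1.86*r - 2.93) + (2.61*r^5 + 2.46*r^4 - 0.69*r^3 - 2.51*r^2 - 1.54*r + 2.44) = 2.61*r^5 + 2.46*r^4 - 0.69*r^3 - 1.11*r^2 + 0.32*r - 0.49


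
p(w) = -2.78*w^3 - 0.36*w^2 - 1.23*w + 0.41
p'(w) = -8.34*w^2 - 0.72*w - 1.23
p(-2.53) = 46.24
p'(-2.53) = -52.79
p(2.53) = -50.03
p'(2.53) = -56.44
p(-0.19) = 0.65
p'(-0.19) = -1.39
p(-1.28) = 7.22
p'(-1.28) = -13.97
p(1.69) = -16.12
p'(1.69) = -26.27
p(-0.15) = 0.60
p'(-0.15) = -1.31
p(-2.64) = 52.30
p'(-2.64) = -57.46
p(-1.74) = 16.11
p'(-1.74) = -25.23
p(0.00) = 0.41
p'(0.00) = -1.23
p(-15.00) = 9320.36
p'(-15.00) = -1866.93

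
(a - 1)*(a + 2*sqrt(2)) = a^2 - a + 2*sqrt(2)*a - 2*sqrt(2)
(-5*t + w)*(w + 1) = -5*t*w - 5*t + w^2 + w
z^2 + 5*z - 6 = (z - 1)*(z + 6)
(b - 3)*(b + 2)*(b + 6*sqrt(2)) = b^3 - b^2 + 6*sqrt(2)*b^2 - 6*sqrt(2)*b - 6*b - 36*sqrt(2)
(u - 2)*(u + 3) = u^2 + u - 6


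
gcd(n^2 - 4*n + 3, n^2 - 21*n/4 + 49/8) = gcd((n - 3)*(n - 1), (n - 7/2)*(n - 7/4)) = 1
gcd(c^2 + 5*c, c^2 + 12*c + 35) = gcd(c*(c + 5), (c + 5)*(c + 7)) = c + 5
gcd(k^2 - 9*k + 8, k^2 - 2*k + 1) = k - 1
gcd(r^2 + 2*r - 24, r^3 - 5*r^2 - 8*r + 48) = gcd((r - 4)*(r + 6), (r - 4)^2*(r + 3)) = r - 4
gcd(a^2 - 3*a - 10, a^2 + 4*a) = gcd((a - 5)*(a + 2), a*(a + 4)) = 1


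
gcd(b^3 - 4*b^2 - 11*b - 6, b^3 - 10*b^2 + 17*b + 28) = b + 1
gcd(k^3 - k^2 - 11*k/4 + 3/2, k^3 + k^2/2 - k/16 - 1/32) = 1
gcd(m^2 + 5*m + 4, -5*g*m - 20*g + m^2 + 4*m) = m + 4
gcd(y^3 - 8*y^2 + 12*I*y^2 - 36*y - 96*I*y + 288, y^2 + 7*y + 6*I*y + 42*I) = y + 6*I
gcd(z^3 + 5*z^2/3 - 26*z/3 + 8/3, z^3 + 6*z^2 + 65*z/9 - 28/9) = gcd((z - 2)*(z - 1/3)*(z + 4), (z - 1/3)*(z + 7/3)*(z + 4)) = z^2 + 11*z/3 - 4/3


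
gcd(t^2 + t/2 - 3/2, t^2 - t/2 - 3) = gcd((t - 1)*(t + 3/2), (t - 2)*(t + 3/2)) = t + 3/2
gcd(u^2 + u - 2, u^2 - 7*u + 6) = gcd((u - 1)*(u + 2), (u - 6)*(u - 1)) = u - 1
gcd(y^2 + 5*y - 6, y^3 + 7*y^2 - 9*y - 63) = 1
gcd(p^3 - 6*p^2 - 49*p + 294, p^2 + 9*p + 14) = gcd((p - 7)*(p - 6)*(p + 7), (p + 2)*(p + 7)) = p + 7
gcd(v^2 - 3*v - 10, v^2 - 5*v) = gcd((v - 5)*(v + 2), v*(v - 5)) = v - 5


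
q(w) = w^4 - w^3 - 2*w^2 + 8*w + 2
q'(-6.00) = -940.00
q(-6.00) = 1394.00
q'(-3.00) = -115.00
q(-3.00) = 68.00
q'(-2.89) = -102.05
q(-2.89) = 56.07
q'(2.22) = 28.10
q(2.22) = 23.25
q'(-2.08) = -32.65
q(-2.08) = 4.42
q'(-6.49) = -1185.84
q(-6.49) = 1913.30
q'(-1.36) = -2.17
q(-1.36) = -6.64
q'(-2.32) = -48.82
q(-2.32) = 14.13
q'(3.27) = 102.70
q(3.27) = 86.15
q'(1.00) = 5.00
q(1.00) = 8.00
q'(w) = 4*w^3 - 3*w^2 - 4*w + 8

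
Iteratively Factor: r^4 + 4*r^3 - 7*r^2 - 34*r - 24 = (r + 4)*(r^3 - 7*r - 6) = (r + 1)*(r + 4)*(r^2 - r - 6) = (r + 1)*(r + 2)*(r + 4)*(r - 3)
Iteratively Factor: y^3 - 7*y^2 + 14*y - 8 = (y - 1)*(y^2 - 6*y + 8) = (y - 2)*(y - 1)*(y - 4)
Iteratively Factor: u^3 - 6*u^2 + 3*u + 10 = (u - 2)*(u^2 - 4*u - 5) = (u - 5)*(u - 2)*(u + 1)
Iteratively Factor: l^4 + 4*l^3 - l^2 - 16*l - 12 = (l + 2)*(l^3 + 2*l^2 - 5*l - 6) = (l + 2)*(l + 3)*(l^2 - l - 2) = (l + 1)*(l + 2)*(l + 3)*(l - 2)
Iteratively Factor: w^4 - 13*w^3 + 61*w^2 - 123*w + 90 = (w - 3)*(w^3 - 10*w^2 + 31*w - 30) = (w - 3)*(w - 2)*(w^2 - 8*w + 15) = (w - 5)*(w - 3)*(w - 2)*(w - 3)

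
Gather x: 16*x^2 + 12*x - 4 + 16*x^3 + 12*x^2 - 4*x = 16*x^3 + 28*x^2 + 8*x - 4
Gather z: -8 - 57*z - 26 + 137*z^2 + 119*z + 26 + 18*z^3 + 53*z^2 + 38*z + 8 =18*z^3 + 190*z^2 + 100*z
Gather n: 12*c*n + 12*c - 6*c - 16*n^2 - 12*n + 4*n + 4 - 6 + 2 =6*c - 16*n^2 + n*(12*c - 8)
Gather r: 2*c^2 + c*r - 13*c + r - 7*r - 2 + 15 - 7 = 2*c^2 - 13*c + r*(c - 6) + 6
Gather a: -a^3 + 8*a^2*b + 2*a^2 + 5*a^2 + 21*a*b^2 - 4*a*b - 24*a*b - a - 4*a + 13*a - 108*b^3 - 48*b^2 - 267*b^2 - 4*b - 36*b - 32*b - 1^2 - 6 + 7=-a^3 + a^2*(8*b + 7) + a*(21*b^2 - 28*b + 8) - 108*b^3 - 315*b^2 - 72*b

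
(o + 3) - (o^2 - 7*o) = -o^2 + 8*o + 3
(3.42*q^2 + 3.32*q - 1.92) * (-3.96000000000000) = -13.5432*q^2 - 13.1472*q + 7.6032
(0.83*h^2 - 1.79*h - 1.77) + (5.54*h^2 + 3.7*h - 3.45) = 6.37*h^2 + 1.91*h - 5.22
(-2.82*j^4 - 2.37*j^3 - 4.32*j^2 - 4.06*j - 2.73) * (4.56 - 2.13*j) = 6.0066*j^5 - 7.8111*j^4 - 1.6056*j^3 - 11.0514*j^2 - 12.6987*j - 12.4488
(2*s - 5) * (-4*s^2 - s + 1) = -8*s^3 + 18*s^2 + 7*s - 5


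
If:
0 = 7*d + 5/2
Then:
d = -5/14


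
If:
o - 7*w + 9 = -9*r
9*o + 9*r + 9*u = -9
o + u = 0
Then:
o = 7*w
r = -1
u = -7*w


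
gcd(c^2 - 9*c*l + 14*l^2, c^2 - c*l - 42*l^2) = c - 7*l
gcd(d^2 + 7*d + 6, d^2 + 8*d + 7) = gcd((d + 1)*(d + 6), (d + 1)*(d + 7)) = d + 1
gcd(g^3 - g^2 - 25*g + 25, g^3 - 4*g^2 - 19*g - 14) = 1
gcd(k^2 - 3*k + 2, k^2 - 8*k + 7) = k - 1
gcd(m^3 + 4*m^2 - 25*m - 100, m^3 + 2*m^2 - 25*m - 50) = m^2 - 25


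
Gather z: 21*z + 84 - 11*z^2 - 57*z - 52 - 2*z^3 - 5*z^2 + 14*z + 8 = -2*z^3 - 16*z^2 - 22*z + 40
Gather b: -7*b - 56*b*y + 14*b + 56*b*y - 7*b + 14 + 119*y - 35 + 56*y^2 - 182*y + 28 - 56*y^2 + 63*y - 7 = 0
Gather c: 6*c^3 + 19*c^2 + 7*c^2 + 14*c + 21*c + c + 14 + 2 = 6*c^3 + 26*c^2 + 36*c + 16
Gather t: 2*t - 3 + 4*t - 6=6*t - 9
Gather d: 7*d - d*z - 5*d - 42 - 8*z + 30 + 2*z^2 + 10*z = d*(2 - z) + 2*z^2 + 2*z - 12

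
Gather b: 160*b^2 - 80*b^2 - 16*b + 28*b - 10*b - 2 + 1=80*b^2 + 2*b - 1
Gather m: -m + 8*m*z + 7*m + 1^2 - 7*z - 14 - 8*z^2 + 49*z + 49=m*(8*z + 6) - 8*z^2 + 42*z + 36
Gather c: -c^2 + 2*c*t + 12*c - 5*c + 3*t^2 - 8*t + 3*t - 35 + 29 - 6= -c^2 + c*(2*t + 7) + 3*t^2 - 5*t - 12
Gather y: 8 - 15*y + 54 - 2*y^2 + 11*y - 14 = -2*y^2 - 4*y + 48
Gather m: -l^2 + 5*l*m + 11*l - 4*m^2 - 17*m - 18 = -l^2 + 11*l - 4*m^2 + m*(5*l - 17) - 18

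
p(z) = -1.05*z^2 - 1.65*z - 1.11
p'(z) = -2.1*z - 1.65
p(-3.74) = -9.63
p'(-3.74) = 6.20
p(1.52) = -6.04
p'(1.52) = -4.84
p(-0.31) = -0.70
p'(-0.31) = -1.00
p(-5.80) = -26.86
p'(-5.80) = 10.53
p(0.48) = -2.14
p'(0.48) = -2.66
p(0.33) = -1.77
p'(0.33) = -2.34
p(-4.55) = -15.34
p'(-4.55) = 7.90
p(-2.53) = -3.66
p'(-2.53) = 3.66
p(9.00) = -101.01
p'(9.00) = -20.55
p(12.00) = -172.11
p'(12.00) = -26.85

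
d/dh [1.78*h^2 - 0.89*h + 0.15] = 3.56*h - 0.89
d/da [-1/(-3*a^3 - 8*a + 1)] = (-9*a^2 - 8)/(3*a^3 + 8*a - 1)^2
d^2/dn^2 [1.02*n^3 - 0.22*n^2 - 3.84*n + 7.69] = 6.12*n - 0.44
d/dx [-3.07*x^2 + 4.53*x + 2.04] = 4.53 - 6.14*x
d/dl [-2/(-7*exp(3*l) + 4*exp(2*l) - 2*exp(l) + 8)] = (-42*exp(2*l) + 16*exp(l) - 4)*exp(l)/(7*exp(3*l) - 4*exp(2*l) + 2*exp(l) - 8)^2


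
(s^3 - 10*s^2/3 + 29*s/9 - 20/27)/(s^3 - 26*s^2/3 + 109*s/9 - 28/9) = (s - 5/3)/(s - 7)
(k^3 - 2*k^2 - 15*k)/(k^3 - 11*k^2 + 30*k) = (k + 3)/(k - 6)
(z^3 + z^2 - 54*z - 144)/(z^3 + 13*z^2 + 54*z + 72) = (z - 8)/(z + 4)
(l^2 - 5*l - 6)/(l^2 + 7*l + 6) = (l - 6)/(l + 6)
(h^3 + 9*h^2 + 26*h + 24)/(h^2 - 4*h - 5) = (h^3 + 9*h^2 + 26*h + 24)/(h^2 - 4*h - 5)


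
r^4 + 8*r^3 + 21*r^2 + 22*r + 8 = (r + 1)^2*(r + 2)*(r + 4)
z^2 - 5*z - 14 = (z - 7)*(z + 2)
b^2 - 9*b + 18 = (b - 6)*(b - 3)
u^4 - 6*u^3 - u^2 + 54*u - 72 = (u - 4)*(u - 3)*(u - 2)*(u + 3)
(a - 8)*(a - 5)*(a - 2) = a^3 - 15*a^2 + 66*a - 80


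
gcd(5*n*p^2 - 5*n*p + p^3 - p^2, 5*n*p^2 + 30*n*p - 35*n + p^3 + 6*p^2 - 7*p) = 5*n*p - 5*n + p^2 - p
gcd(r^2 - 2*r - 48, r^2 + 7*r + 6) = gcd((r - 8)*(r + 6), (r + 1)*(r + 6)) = r + 6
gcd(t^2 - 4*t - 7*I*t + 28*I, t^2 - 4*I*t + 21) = t - 7*I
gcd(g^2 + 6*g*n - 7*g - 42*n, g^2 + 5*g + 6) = 1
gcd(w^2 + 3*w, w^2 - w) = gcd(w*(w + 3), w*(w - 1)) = w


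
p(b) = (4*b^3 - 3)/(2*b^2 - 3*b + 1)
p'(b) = 12*b^2/(2*b^2 - 3*b + 1) + (3 - 4*b)*(4*b^3 - 3)/(2*b^2 - 3*b + 1)^2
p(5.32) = 14.39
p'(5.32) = 1.84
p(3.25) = 10.85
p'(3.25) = 1.47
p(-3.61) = -5.05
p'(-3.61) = 1.80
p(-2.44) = -3.02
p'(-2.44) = 1.63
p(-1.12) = -1.25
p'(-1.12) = 0.82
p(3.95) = 11.96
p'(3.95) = 1.68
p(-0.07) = -2.46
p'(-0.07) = -6.57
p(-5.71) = -8.97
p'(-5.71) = 1.91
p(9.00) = 21.42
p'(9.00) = 1.95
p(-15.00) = -27.22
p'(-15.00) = 1.99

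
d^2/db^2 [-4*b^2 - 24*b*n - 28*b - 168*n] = -8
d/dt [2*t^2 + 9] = 4*t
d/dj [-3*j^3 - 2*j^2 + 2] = j*(-9*j - 4)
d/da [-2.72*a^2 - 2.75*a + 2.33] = -5.44*a - 2.75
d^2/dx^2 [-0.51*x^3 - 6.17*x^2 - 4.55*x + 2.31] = -3.06*x - 12.34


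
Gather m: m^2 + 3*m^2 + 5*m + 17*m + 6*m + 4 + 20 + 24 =4*m^2 + 28*m + 48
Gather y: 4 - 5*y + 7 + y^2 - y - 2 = y^2 - 6*y + 9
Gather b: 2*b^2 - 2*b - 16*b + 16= 2*b^2 - 18*b + 16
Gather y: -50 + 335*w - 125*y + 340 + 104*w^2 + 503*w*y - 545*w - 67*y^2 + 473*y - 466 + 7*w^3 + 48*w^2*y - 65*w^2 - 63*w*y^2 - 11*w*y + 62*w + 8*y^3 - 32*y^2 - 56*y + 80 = 7*w^3 + 39*w^2 - 148*w + 8*y^3 + y^2*(-63*w - 99) + y*(48*w^2 + 492*w + 292) - 96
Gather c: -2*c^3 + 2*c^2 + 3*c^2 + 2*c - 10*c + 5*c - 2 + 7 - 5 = -2*c^3 + 5*c^2 - 3*c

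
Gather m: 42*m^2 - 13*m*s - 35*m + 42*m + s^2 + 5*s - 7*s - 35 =42*m^2 + m*(7 - 13*s) + s^2 - 2*s - 35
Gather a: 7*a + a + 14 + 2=8*a + 16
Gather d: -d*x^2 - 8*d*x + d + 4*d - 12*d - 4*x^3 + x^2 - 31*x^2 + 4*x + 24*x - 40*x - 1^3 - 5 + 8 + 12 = d*(-x^2 - 8*x - 7) - 4*x^3 - 30*x^2 - 12*x + 14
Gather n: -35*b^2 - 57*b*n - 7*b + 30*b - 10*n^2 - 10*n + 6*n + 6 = -35*b^2 + 23*b - 10*n^2 + n*(-57*b - 4) + 6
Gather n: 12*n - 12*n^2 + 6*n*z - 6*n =-12*n^2 + n*(6*z + 6)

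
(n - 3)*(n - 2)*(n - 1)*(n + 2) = n^4 - 4*n^3 - n^2 + 16*n - 12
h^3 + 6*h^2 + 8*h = h*(h + 2)*(h + 4)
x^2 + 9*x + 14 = (x + 2)*(x + 7)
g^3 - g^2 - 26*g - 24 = (g - 6)*(g + 1)*(g + 4)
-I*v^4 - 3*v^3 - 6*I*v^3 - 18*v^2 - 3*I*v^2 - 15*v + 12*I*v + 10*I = (v + 5)*(v - 2*I)*(v - I)*(-I*v - I)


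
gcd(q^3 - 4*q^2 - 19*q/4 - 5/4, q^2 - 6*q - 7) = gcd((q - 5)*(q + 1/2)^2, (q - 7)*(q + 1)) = 1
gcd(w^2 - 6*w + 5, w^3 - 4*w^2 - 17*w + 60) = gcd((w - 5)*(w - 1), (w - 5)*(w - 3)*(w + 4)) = w - 5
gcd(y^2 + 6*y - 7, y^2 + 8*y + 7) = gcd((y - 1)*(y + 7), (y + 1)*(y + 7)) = y + 7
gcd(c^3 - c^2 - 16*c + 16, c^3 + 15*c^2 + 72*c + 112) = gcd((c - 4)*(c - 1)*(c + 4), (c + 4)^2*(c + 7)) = c + 4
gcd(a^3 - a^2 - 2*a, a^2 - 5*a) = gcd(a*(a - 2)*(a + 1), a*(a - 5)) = a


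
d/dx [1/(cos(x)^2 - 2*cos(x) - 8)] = 2*(cos(x) - 1)*sin(x)/(sin(x)^2 + 2*cos(x) + 7)^2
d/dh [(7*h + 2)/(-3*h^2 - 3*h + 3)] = (-7*h^2 - 7*h + (2*h + 1)*(7*h + 2) + 7)/(3*(h^2 + h - 1)^2)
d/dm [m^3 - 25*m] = 3*m^2 - 25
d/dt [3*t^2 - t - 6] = 6*t - 1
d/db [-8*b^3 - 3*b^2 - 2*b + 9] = -24*b^2 - 6*b - 2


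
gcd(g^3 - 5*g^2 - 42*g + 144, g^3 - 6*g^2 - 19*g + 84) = g - 3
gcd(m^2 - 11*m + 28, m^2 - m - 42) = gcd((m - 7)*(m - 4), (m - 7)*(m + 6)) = m - 7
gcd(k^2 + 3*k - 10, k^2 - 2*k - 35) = k + 5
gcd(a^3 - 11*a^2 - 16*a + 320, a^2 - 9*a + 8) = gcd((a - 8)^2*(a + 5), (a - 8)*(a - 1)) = a - 8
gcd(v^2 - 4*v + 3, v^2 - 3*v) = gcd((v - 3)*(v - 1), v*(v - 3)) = v - 3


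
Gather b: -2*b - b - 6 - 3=-3*b - 9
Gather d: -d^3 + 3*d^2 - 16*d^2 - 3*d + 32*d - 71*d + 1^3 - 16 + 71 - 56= -d^3 - 13*d^2 - 42*d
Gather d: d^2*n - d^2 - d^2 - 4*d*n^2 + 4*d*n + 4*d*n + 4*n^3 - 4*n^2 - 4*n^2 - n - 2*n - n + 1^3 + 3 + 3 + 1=d^2*(n - 2) + d*(-4*n^2 + 8*n) + 4*n^3 - 8*n^2 - 4*n + 8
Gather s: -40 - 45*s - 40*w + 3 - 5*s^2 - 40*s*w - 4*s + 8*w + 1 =-5*s^2 + s*(-40*w - 49) - 32*w - 36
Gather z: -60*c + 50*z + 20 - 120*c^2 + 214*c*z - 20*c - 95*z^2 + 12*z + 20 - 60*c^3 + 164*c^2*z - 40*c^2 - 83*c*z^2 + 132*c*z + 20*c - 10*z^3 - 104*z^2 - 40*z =-60*c^3 - 160*c^2 - 60*c - 10*z^3 + z^2*(-83*c - 199) + z*(164*c^2 + 346*c + 22) + 40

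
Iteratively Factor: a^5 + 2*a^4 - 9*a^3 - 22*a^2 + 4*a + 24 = (a - 3)*(a^4 + 5*a^3 + 6*a^2 - 4*a - 8) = (a - 3)*(a + 2)*(a^3 + 3*a^2 - 4) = (a - 3)*(a + 2)^2*(a^2 + a - 2) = (a - 3)*(a - 1)*(a + 2)^2*(a + 2)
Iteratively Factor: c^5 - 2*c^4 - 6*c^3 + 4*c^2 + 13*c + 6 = (c + 1)*(c^4 - 3*c^3 - 3*c^2 + 7*c + 6) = (c - 3)*(c + 1)*(c^3 - 3*c - 2) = (c - 3)*(c - 2)*(c + 1)*(c^2 + 2*c + 1) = (c - 3)*(c - 2)*(c + 1)^2*(c + 1)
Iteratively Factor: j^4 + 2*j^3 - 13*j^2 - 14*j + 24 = (j - 3)*(j^3 + 5*j^2 + 2*j - 8) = (j - 3)*(j - 1)*(j^2 + 6*j + 8) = (j - 3)*(j - 1)*(j + 2)*(j + 4)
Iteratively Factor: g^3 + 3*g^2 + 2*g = (g)*(g^2 + 3*g + 2) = g*(g + 2)*(g + 1)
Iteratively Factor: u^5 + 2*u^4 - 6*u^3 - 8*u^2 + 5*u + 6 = (u - 2)*(u^4 + 4*u^3 + 2*u^2 - 4*u - 3) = (u - 2)*(u + 1)*(u^3 + 3*u^2 - u - 3) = (u - 2)*(u + 1)^2*(u^2 + 2*u - 3) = (u - 2)*(u - 1)*(u + 1)^2*(u + 3)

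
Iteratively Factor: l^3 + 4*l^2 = (l)*(l^2 + 4*l) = l^2*(l + 4)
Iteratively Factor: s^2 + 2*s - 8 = (s + 4)*(s - 2)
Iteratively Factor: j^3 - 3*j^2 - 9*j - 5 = (j + 1)*(j^2 - 4*j - 5) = (j - 5)*(j + 1)*(j + 1)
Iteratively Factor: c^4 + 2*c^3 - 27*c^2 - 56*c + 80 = (c + 4)*(c^3 - 2*c^2 - 19*c + 20) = (c + 4)^2*(c^2 - 6*c + 5) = (c - 1)*(c + 4)^2*(c - 5)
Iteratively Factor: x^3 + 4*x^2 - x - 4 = (x + 1)*(x^2 + 3*x - 4) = (x + 1)*(x + 4)*(x - 1)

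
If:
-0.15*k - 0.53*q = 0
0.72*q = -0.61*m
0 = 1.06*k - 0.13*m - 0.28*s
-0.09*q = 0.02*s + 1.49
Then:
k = -31.61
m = -10.56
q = 8.95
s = -114.75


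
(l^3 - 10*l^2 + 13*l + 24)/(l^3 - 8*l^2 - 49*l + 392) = (l^2 - 2*l - 3)/(l^2 - 49)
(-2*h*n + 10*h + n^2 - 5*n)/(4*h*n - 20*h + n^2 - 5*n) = (-2*h + n)/(4*h + n)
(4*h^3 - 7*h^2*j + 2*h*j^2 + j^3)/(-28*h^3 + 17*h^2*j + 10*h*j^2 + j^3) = (-h + j)/(7*h + j)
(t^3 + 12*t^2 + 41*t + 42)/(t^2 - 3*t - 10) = (t^2 + 10*t + 21)/(t - 5)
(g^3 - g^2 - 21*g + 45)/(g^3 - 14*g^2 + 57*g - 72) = (g + 5)/(g - 8)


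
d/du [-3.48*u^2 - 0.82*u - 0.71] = -6.96*u - 0.82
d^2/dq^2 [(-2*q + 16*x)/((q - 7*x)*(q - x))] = 4*(-q^3 + 24*q^2*x - 171*q*x^2 + 400*x^3)/(q^6 - 24*q^5*x + 213*q^4*x^2 - 848*q^3*x^3 + 1491*q^2*x^4 - 1176*q*x^5 + 343*x^6)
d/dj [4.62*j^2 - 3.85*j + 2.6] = 9.24*j - 3.85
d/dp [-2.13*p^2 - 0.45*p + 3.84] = -4.26*p - 0.45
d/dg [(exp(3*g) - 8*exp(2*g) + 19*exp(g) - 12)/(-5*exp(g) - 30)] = 2*(-exp(3*g) - 5*exp(2*g) + 48*exp(g) - 63)*exp(g)/(5*(exp(2*g) + 12*exp(g) + 36))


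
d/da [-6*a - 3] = -6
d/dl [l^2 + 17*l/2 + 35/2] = 2*l + 17/2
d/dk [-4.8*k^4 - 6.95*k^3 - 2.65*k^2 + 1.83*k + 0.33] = -19.2*k^3 - 20.85*k^2 - 5.3*k + 1.83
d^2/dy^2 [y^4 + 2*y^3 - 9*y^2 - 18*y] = 12*y^2 + 12*y - 18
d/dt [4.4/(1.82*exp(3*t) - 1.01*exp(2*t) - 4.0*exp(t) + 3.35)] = (-24.024*exp(2*t) + 8.888*exp(t) + 17.6)*exp(t)/(1.82*exp(3*t) - 1.01*exp(2*t) - 4.0*exp(t) + 3.35)^2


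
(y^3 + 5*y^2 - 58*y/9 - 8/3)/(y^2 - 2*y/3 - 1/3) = (y^2 + 14*y/3 - 8)/(y - 1)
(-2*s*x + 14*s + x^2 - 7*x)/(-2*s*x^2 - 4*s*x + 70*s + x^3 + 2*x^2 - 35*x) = (x - 7)/(x^2 + 2*x - 35)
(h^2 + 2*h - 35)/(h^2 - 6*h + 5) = (h + 7)/(h - 1)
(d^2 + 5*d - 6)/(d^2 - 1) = (d + 6)/(d + 1)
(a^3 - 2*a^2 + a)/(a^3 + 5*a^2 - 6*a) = (a - 1)/(a + 6)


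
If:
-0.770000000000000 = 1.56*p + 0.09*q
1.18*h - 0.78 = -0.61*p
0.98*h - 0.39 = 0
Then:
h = 0.40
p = 0.51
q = -17.38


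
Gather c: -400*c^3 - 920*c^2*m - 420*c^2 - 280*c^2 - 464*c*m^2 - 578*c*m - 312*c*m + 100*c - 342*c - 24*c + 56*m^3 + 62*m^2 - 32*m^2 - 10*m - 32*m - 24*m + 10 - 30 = -400*c^3 + c^2*(-920*m - 700) + c*(-464*m^2 - 890*m - 266) + 56*m^3 + 30*m^2 - 66*m - 20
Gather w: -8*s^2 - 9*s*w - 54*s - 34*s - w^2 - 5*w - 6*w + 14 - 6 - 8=-8*s^2 - 88*s - w^2 + w*(-9*s - 11)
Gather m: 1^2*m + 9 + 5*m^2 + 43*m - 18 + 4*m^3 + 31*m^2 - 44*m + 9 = 4*m^3 + 36*m^2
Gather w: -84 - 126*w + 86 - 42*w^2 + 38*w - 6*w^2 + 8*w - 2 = -48*w^2 - 80*w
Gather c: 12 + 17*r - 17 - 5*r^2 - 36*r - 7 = -5*r^2 - 19*r - 12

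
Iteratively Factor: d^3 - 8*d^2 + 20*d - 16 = (d - 2)*(d^2 - 6*d + 8) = (d - 4)*(d - 2)*(d - 2)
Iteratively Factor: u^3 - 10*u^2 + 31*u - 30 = (u - 3)*(u^2 - 7*u + 10) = (u - 3)*(u - 2)*(u - 5)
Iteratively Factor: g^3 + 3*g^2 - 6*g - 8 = (g + 4)*(g^2 - g - 2) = (g - 2)*(g + 4)*(g + 1)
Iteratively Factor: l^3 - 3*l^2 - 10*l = (l - 5)*(l^2 + 2*l) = l*(l - 5)*(l + 2)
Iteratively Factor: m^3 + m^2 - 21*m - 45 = (m + 3)*(m^2 - 2*m - 15) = (m - 5)*(m + 3)*(m + 3)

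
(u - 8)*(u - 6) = u^2 - 14*u + 48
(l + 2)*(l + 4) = l^2 + 6*l + 8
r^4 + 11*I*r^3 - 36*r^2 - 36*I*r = r*(r + 2*I)*(r + 3*I)*(r + 6*I)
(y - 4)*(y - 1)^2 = y^3 - 6*y^2 + 9*y - 4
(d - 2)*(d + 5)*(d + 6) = d^3 + 9*d^2 + 8*d - 60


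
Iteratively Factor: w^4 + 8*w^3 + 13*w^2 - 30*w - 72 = (w + 4)*(w^3 + 4*w^2 - 3*w - 18) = (w + 3)*(w + 4)*(w^2 + w - 6) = (w - 2)*(w + 3)*(w + 4)*(w + 3)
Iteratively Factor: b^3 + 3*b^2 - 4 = (b + 2)*(b^2 + b - 2) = (b - 1)*(b + 2)*(b + 2)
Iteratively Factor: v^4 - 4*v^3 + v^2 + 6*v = (v - 2)*(v^3 - 2*v^2 - 3*v) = (v - 3)*(v - 2)*(v^2 + v) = v*(v - 3)*(v - 2)*(v + 1)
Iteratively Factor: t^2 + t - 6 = (t - 2)*(t + 3)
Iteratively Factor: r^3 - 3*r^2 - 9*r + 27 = (r - 3)*(r^2 - 9) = (r - 3)^2*(r + 3)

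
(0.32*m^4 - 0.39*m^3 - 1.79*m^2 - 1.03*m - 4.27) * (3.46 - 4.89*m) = -1.5648*m^5 + 3.0143*m^4 + 7.4037*m^3 - 1.1567*m^2 + 17.3165*m - 14.7742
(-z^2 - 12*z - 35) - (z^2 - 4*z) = -2*z^2 - 8*z - 35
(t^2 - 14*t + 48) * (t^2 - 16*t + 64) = t^4 - 30*t^3 + 336*t^2 - 1664*t + 3072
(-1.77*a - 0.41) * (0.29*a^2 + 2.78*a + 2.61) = -0.5133*a^3 - 5.0395*a^2 - 5.7595*a - 1.0701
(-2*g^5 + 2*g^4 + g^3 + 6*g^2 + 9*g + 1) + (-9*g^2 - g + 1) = -2*g^5 + 2*g^4 + g^3 - 3*g^2 + 8*g + 2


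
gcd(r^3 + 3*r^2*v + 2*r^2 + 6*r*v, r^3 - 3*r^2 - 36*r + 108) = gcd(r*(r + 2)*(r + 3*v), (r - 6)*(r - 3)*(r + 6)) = 1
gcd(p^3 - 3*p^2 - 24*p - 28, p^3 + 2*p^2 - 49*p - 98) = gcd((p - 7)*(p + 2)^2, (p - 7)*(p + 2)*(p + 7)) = p^2 - 5*p - 14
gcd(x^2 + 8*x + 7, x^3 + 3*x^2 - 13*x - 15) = x + 1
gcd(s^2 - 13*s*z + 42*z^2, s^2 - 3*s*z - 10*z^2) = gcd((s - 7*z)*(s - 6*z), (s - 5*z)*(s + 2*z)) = 1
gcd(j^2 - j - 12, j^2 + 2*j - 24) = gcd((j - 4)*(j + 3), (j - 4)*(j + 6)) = j - 4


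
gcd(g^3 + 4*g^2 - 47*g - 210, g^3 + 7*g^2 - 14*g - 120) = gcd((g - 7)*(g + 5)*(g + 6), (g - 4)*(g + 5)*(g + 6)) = g^2 + 11*g + 30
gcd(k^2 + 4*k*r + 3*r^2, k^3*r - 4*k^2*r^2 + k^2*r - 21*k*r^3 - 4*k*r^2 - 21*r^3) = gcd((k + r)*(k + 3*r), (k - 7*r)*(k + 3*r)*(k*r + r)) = k + 3*r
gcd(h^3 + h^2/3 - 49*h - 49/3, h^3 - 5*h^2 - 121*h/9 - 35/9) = h^2 - 20*h/3 - 7/3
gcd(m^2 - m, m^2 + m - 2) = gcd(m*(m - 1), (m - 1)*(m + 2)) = m - 1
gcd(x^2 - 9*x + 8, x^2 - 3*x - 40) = x - 8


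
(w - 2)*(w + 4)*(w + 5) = w^3 + 7*w^2 + 2*w - 40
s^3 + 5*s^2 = s^2*(s + 5)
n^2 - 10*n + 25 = (n - 5)^2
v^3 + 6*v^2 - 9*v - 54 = (v - 3)*(v + 3)*(v + 6)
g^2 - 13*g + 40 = (g - 8)*(g - 5)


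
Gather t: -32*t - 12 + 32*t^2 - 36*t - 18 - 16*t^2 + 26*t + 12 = 16*t^2 - 42*t - 18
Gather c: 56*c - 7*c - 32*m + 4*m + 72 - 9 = 49*c - 28*m + 63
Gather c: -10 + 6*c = 6*c - 10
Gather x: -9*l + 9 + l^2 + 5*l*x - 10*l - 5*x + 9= l^2 - 19*l + x*(5*l - 5) + 18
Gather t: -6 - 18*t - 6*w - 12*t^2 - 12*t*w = -12*t^2 + t*(-12*w - 18) - 6*w - 6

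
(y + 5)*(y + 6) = y^2 + 11*y + 30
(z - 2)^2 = z^2 - 4*z + 4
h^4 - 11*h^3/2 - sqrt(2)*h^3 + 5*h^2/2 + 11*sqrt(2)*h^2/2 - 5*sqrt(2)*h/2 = h*(h - 5)*(h - 1/2)*(h - sqrt(2))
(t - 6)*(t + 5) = t^2 - t - 30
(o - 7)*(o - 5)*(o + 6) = o^3 - 6*o^2 - 37*o + 210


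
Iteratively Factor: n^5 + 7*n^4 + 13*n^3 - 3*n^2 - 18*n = (n + 3)*(n^4 + 4*n^3 + n^2 - 6*n) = (n + 2)*(n + 3)*(n^3 + 2*n^2 - 3*n) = (n + 2)*(n + 3)^2*(n^2 - n) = (n - 1)*(n + 2)*(n + 3)^2*(n)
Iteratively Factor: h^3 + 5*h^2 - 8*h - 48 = (h + 4)*(h^2 + h - 12) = (h - 3)*(h + 4)*(h + 4)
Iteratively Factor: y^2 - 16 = (y - 4)*(y + 4)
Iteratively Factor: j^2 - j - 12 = (j - 4)*(j + 3)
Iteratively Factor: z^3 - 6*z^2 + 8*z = (z)*(z^2 - 6*z + 8) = z*(z - 2)*(z - 4)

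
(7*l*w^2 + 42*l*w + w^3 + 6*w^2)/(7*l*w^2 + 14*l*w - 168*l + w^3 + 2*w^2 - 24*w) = w/(w - 4)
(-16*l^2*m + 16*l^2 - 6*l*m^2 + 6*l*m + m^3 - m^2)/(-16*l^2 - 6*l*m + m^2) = m - 1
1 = 1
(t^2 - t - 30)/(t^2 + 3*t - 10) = (t - 6)/(t - 2)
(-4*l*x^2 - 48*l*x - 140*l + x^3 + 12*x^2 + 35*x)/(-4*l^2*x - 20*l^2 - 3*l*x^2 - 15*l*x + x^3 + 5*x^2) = (x + 7)/(l + x)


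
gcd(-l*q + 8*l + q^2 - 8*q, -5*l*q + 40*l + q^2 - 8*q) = q - 8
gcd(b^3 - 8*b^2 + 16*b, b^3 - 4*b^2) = b^2 - 4*b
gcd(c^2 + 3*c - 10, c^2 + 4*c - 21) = 1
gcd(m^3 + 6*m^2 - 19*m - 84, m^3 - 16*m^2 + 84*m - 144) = m - 4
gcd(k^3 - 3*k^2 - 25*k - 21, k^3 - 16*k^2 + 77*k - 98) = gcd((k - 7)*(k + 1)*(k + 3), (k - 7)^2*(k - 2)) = k - 7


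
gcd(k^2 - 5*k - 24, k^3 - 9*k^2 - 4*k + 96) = k^2 - 5*k - 24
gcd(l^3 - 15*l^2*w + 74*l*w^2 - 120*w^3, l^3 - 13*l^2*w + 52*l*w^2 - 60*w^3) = l^2 - 11*l*w + 30*w^2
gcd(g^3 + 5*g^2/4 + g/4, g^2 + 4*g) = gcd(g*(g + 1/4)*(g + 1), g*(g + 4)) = g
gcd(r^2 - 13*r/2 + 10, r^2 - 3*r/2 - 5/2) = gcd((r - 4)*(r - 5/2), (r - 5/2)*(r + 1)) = r - 5/2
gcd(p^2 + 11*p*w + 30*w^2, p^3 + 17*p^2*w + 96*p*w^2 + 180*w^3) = p^2 + 11*p*w + 30*w^2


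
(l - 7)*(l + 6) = l^2 - l - 42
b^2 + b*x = b*(b + x)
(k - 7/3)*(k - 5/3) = k^2 - 4*k + 35/9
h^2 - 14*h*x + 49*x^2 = (h - 7*x)^2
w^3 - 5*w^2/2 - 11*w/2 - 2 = (w - 4)*(w + 1/2)*(w + 1)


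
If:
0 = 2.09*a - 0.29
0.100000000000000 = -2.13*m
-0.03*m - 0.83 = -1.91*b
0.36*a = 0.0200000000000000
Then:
No Solution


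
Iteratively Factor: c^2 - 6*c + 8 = (c - 2)*(c - 4)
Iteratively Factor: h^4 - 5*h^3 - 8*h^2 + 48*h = (h - 4)*(h^3 - h^2 - 12*h) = (h - 4)^2*(h^2 + 3*h) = h*(h - 4)^2*(h + 3)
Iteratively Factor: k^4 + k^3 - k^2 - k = (k - 1)*(k^3 + 2*k^2 + k) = k*(k - 1)*(k^2 + 2*k + 1) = k*(k - 1)*(k + 1)*(k + 1)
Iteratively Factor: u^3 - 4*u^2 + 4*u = (u - 2)*(u^2 - 2*u) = (u - 2)^2*(u)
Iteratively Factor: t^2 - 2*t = (t)*(t - 2)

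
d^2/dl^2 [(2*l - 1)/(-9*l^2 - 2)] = 18*(36*l^2*(1 - 2*l) + (6*l - 1)*(9*l^2 + 2))/(9*l^2 + 2)^3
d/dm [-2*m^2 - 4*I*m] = -4*m - 4*I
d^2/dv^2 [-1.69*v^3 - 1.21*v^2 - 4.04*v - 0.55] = -10.14*v - 2.42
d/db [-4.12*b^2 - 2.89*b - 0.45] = -8.24*b - 2.89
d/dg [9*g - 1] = 9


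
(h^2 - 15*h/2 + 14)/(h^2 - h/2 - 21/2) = (h - 4)/(h + 3)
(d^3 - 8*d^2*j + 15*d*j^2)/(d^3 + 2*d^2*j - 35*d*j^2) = (d - 3*j)/(d + 7*j)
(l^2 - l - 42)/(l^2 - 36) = (l - 7)/(l - 6)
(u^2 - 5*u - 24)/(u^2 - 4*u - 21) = (u - 8)/(u - 7)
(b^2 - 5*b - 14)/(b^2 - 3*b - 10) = (b - 7)/(b - 5)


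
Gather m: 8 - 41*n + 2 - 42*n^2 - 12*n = -42*n^2 - 53*n + 10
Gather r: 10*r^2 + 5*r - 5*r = 10*r^2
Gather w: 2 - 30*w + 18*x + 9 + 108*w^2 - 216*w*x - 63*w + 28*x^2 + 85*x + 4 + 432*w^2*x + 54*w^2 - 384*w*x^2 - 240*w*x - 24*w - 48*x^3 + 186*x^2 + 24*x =w^2*(432*x + 162) + w*(-384*x^2 - 456*x - 117) - 48*x^3 + 214*x^2 + 127*x + 15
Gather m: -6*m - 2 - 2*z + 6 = -6*m - 2*z + 4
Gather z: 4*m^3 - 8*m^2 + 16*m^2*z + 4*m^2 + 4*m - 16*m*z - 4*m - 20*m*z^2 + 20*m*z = 4*m^3 - 4*m^2 - 20*m*z^2 + z*(16*m^2 + 4*m)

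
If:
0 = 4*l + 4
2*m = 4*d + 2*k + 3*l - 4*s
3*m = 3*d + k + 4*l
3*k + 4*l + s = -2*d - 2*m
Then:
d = 8*s - 23/6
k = 6 - 9*s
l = -1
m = 5*s - 19/6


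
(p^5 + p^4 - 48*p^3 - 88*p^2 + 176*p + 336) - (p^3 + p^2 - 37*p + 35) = p^5 + p^4 - 49*p^3 - 89*p^2 + 213*p + 301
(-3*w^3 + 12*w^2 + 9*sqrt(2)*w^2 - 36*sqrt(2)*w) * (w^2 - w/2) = -3*w^5 + 9*sqrt(2)*w^4 + 27*w^4/2 - 81*sqrt(2)*w^3/2 - 6*w^3 + 18*sqrt(2)*w^2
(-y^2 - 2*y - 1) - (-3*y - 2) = -y^2 + y + 1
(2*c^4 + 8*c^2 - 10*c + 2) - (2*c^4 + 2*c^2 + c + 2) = 6*c^2 - 11*c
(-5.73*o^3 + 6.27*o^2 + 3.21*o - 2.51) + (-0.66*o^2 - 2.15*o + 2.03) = -5.73*o^3 + 5.61*o^2 + 1.06*o - 0.48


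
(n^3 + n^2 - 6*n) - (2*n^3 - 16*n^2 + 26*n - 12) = -n^3 + 17*n^2 - 32*n + 12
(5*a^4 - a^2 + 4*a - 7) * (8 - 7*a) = -35*a^5 + 40*a^4 + 7*a^3 - 36*a^2 + 81*a - 56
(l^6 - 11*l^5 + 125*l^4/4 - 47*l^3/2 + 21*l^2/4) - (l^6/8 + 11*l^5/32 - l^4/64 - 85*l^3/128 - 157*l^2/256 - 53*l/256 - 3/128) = 7*l^6/8 - 363*l^5/32 + 2001*l^4/64 - 2923*l^3/128 + 1501*l^2/256 + 53*l/256 + 3/128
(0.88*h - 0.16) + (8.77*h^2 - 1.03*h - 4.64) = 8.77*h^2 - 0.15*h - 4.8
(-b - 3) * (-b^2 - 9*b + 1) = b^3 + 12*b^2 + 26*b - 3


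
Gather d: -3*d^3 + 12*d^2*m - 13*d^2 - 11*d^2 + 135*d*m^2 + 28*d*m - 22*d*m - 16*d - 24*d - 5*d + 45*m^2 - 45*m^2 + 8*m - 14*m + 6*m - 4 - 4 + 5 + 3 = -3*d^3 + d^2*(12*m - 24) + d*(135*m^2 + 6*m - 45)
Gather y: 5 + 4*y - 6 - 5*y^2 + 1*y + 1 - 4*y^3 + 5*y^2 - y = -4*y^3 + 4*y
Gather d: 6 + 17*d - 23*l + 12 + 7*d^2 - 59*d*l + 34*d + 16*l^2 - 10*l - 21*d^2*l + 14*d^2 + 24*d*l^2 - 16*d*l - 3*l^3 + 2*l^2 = d^2*(21 - 21*l) + d*(24*l^2 - 75*l + 51) - 3*l^3 + 18*l^2 - 33*l + 18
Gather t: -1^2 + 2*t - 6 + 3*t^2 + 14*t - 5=3*t^2 + 16*t - 12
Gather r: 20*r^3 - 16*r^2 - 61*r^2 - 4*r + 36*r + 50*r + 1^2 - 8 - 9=20*r^3 - 77*r^2 + 82*r - 16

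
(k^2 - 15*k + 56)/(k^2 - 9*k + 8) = (k - 7)/(k - 1)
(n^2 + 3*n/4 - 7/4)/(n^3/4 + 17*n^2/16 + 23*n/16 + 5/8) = 4*(4*n^2 + 3*n - 7)/(4*n^3 + 17*n^2 + 23*n + 10)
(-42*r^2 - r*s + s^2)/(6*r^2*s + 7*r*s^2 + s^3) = (-7*r + s)/(s*(r + s))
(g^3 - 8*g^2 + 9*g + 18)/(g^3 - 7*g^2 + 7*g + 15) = (g - 6)/(g - 5)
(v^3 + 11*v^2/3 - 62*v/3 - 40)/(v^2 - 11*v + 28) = (v^2 + 23*v/3 + 10)/(v - 7)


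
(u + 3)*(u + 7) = u^2 + 10*u + 21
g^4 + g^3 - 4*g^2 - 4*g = g*(g - 2)*(g + 1)*(g + 2)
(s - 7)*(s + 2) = s^2 - 5*s - 14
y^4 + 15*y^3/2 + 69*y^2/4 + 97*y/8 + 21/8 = (y + 1/2)^2*(y + 3)*(y + 7/2)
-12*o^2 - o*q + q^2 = (-4*o + q)*(3*o + q)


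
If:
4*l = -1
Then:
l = -1/4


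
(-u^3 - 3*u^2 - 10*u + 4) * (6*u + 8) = -6*u^4 - 26*u^3 - 84*u^2 - 56*u + 32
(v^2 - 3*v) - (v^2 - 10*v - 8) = 7*v + 8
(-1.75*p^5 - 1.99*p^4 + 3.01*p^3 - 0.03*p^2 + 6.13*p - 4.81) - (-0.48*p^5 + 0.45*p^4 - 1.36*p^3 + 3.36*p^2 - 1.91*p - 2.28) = -1.27*p^5 - 2.44*p^4 + 4.37*p^3 - 3.39*p^2 + 8.04*p - 2.53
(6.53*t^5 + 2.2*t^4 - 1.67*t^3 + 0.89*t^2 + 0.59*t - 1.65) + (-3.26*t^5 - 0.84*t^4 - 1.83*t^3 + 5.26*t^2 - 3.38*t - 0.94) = 3.27*t^5 + 1.36*t^4 - 3.5*t^3 + 6.15*t^2 - 2.79*t - 2.59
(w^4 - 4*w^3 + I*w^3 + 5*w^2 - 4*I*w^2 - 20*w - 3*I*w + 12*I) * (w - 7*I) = w^5 - 4*w^4 - 6*I*w^4 + 12*w^3 + 24*I*w^3 - 48*w^2 - 38*I*w^2 - 21*w + 152*I*w + 84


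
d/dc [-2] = 0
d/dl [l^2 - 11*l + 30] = 2*l - 11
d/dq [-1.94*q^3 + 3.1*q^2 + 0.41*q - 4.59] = -5.82*q^2 + 6.2*q + 0.41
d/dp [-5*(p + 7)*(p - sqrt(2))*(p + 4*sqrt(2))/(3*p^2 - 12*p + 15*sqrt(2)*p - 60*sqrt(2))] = 5*(-p^4 - 10*sqrt(2)*p^3 + 8*p^3 - 10*p^2 + 58*sqrt(2)*p^2 + 128*p + 280*sqrt(2)*p - 440*sqrt(2) + 1064)/(3*(p^4 - 8*p^3 + 10*sqrt(2)*p^3 - 80*sqrt(2)*p^2 + 66*p^2 - 400*p + 160*sqrt(2)*p + 800))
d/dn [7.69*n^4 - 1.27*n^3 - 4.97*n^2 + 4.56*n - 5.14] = 30.76*n^3 - 3.81*n^2 - 9.94*n + 4.56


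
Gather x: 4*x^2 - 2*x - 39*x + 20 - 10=4*x^2 - 41*x + 10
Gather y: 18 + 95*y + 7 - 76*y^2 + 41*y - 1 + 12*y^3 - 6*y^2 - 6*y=12*y^3 - 82*y^2 + 130*y + 24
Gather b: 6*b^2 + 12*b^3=12*b^3 + 6*b^2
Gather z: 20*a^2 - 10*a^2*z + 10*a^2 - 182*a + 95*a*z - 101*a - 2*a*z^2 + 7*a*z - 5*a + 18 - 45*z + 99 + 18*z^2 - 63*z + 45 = 30*a^2 - 288*a + z^2*(18 - 2*a) + z*(-10*a^2 + 102*a - 108) + 162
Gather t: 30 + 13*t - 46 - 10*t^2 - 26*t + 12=-10*t^2 - 13*t - 4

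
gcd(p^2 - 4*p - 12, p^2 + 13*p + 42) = 1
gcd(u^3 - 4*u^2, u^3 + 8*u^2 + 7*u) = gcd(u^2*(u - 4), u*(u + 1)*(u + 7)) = u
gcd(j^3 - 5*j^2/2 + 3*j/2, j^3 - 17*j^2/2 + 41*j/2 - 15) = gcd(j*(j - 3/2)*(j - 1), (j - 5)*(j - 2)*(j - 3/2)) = j - 3/2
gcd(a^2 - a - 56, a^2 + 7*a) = a + 7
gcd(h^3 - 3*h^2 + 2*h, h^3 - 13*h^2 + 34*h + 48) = 1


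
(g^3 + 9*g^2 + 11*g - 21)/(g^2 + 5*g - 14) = (g^2 + 2*g - 3)/(g - 2)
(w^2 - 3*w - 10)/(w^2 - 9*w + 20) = (w + 2)/(w - 4)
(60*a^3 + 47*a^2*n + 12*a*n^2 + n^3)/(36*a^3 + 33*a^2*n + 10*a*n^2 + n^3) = (5*a + n)/(3*a + n)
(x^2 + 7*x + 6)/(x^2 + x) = (x + 6)/x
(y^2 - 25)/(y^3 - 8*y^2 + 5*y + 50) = (y + 5)/(y^2 - 3*y - 10)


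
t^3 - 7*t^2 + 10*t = t*(t - 5)*(t - 2)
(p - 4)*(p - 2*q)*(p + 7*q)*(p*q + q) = p^4*q + 5*p^3*q^2 - 3*p^3*q - 14*p^2*q^3 - 15*p^2*q^2 - 4*p^2*q + 42*p*q^3 - 20*p*q^2 + 56*q^3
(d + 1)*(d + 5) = d^2 + 6*d + 5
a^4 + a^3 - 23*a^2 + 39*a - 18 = (a - 3)*(a - 1)^2*(a + 6)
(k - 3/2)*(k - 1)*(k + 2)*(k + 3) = k^4 + 5*k^3/2 - 5*k^2 - 15*k/2 + 9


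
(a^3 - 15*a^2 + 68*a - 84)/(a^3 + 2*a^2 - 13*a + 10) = (a^2 - 13*a + 42)/(a^2 + 4*a - 5)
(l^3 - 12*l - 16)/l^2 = l - 12/l - 16/l^2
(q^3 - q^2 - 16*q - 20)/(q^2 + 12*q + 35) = (q^3 - q^2 - 16*q - 20)/(q^2 + 12*q + 35)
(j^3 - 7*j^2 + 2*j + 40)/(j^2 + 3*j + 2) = (j^2 - 9*j + 20)/(j + 1)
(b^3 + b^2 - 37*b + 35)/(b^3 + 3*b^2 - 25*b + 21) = (b - 5)/(b - 3)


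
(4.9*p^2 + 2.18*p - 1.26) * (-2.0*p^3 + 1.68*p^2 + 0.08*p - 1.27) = -9.8*p^5 + 3.872*p^4 + 6.5744*p^3 - 8.1654*p^2 - 2.8694*p + 1.6002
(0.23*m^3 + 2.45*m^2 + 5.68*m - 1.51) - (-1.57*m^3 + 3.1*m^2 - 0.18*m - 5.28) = 1.8*m^3 - 0.65*m^2 + 5.86*m + 3.77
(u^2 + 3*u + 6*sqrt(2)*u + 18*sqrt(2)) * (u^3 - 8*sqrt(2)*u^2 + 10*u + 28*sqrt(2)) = u^5 - 2*sqrt(2)*u^4 + 3*u^4 - 86*u^3 - 6*sqrt(2)*u^3 - 258*u^2 + 88*sqrt(2)*u^2 + 336*u + 264*sqrt(2)*u + 1008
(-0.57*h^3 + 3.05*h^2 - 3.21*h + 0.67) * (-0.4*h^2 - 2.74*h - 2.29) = 0.228*h^5 + 0.3418*h^4 - 5.7677*h^3 + 1.5429*h^2 + 5.5151*h - 1.5343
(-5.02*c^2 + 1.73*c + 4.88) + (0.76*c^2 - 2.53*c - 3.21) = -4.26*c^2 - 0.8*c + 1.67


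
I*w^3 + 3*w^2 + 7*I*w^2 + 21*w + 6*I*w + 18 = (w + 6)*(w - 3*I)*(I*w + I)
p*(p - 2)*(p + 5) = p^3 + 3*p^2 - 10*p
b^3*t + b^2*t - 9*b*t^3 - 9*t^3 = (b - 3*t)*(b + 3*t)*(b*t + t)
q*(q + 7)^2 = q^3 + 14*q^2 + 49*q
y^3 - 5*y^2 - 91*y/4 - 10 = (y - 8)*(y + 1/2)*(y + 5/2)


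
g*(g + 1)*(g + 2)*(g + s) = g^4 + g^3*s + 3*g^3 + 3*g^2*s + 2*g^2 + 2*g*s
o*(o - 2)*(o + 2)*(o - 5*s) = o^4 - 5*o^3*s - 4*o^2 + 20*o*s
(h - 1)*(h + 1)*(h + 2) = h^3 + 2*h^2 - h - 2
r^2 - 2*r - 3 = (r - 3)*(r + 1)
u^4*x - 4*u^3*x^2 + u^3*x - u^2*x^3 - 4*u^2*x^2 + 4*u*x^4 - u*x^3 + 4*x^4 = (u - 4*x)*(u - x)*(u + x)*(u*x + x)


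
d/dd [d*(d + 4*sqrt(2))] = 2*d + 4*sqrt(2)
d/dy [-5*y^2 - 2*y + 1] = -10*y - 2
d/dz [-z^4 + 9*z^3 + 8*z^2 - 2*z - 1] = -4*z^3 + 27*z^2 + 16*z - 2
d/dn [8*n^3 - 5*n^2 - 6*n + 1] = 24*n^2 - 10*n - 6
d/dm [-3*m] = -3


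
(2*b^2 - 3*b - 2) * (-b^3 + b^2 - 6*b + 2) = -2*b^5 + 5*b^4 - 13*b^3 + 20*b^2 + 6*b - 4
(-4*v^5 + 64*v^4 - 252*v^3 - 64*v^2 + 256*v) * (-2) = 8*v^5 - 128*v^4 + 504*v^3 + 128*v^2 - 512*v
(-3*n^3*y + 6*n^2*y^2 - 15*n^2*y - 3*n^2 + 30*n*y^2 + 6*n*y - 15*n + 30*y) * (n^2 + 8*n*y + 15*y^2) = -3*n^5*y - 18*n^4*y^2 - 15*n^4*y - 3*n^4 + 3*n^3*y^3 - 90*n^3*y^2 - 18*n^3*y - 15*n^3 + 90*n^2*y^4 + 15*n^2*y^3 + 3*n^2*y^2 - 90*n^2*y + 450*n*y^4 + 90*n*y^3 + 15*n*y^2 + 450*y^3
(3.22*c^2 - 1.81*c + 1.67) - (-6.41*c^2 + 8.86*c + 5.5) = 9.63*c^2 - 10.67*c - 3.83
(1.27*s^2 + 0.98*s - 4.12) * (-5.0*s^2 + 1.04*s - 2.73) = -6.35*s^4 - 3.5792*s^3 + 18.1521*s^2 - 6.9602*s + 11.2476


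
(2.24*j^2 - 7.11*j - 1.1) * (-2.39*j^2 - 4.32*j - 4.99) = -5.3536*j^4 + 7.3161*j^3 + 22.1666*j^2 + 40.2309*j + 5.489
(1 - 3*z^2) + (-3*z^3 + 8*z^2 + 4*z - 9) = -3*z^3 + 5*z^2 + 4*z - 8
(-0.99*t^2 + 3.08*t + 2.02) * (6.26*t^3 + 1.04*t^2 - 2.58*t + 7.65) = -6.1974*t^5 + 18.2512*t^4 + 18.4026*t^3 - 13.4191*t^2 + 18.3504*t + 15.453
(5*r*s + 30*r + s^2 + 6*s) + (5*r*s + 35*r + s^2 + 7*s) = 10*r*s + 65*r + 2*s^2 + 13*s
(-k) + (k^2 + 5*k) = k^2 + 4*k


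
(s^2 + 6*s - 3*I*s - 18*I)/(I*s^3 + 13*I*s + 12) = I*(-s - 6)/(s^2 + 3*I*s + 4)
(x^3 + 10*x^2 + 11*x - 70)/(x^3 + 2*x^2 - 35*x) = (x^2 + 3*x - 10)/(x*(x - 5))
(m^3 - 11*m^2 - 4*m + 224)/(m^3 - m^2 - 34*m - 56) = (m - 8)/(m + 2)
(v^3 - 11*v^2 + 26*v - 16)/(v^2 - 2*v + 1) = (v^2 - 10*v + 16)/(v - 1)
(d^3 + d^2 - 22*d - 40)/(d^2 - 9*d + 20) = (d^2 + 6*d + 8)/(d - 4)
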